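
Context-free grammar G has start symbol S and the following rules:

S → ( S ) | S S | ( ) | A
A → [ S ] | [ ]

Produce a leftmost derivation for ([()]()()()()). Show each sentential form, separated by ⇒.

S ⇒ (S)   [S → ( S )]
(S) ⇒ (SS)   [S → S S]
(SS) ⇒ (SSS)   [S → S S]
(SSS) ⇒ (SSSS)   [S → S S]
(SSSS) ⇒ (ASSS)   [S → A]
(ASSS) ⇒ ([S]SSS)   [A → [ S ]]
([S]SSS) ⇒ ([()]SSS)   [S → ( )]
([()]SSS) ⇒ ([()]SSSS)   [S → S S]
([()]SSSS) ⇒ ([()]()SSS)   [S → ( )]
([()]()SSS) ⇒ ([()]()()SS)   [S → ( )]
([()]()()SS) ⇒ ([()]()()()S)   [S → ( )]
([()]()()()S) ⇒ ([()]()()()())   [S → ( )]

S⇒(S)⇒(SS)⇒(SSS)⇒(SSSS)⇒(ASSS)⇒([S]SSS)⇒([()]SSS)⇒([()]SSSS)⇒([()]()SSS)⇒([()]()()SS)⇒([()]()()()S)⇒([()]()()()())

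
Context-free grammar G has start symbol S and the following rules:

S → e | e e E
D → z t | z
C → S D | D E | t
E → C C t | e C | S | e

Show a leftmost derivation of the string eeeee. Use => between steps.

S => eeE => eeS => eeeeE => eeeee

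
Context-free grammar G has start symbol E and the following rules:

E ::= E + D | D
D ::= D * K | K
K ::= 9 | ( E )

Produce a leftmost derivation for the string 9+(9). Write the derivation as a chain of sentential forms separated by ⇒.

E ⇒ E+D   [E ::= E + D]
E+D ⇒ D+D   [E ::= D]
D+D ⇒ K+D   [D ::= K]
K+D ⇒ 9+D   [K ::= 9]
9+D ⇒ 9+K   [D ::= K]
9+K ⇒ 9+(E)   [K ::= ( E )]
9+(E) ⇒ 9+(D)   [E ::= D]
9+(D) ⇒ 9+(K)   [D ::= K]
9+(K) ⇒ 9+(9)   [K ::= 9]

E⇒E+D⇒D+D⇒K+D⇒9+D⇒9+K⇒9+(E)⇒9+(D)⇒9+(K)⇒9+(9)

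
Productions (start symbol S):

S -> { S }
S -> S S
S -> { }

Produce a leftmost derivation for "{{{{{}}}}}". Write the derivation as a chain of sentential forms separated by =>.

S => {S} => {{S}} => {{{S}}} => {{{{S}}}} => {{{{{}}}}}

S => {S}   [S -> { S }]
{S} => {{S}}   [S -> { S }]
{{S}} => {{{S}}}   [S -> { S }]
{{{S}}} => {{{{S}}}}   [S -> { S }]
{{{{S}}}} => {{{{{}}}}}   [S -> { }]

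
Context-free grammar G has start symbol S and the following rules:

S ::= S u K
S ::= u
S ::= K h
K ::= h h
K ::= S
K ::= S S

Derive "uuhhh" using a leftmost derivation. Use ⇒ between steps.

S⇒Kh⇒Sh⇒Khh⇒Shh⇒Khhh⇒SShhh⇒uShhh⇒uuhhh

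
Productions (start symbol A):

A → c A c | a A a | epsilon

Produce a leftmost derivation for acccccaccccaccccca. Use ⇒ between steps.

A ⇒ aAa ⇒ acAca ⇒ accAcca ⇒ acccAccca ⇒ accccAcccca ⇒ acccccAccccca ⇒ acccccaAaccccca ⇒ acccccacAcaccccca ⇒ acccccaccAccaccccca ⇒ acccccaccccaccccca

A ⇒ aAa   [A → a A a]
aAa ⇒ acAca   [A → c A c]
acAca ⇒ accAcca   [A → c A c]
accAcca ⇒ acccAccca   [A → c A c]
acccAccca ⇒ accccAcccca   [A → c A c]
accccAcccca ⇒ acccccAccccca   [A → c A c]
acccccAccccca ⇒ acccccaAaccccca   [A → a A a]
acccccaAaccccca ⇒ acccccacAcaccccca   [A → c A c]
acccccacAcaccccca ⇒ acccccaccAccaccccca   [A → c A c]
acccccaccAccaccccca ⇒ acccccaccccaccccca   [A → epsilon]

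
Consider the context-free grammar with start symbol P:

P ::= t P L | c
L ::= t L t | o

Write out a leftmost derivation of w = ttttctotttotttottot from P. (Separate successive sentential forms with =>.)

P => tPL   [P ::= t P L]
tPL => ttPLL   [P ::= t P L]
ttPLL => tttPLLL   [P ::= t P L]
tttPLLL => ttttPLLLL   [P ::= t P L]
ttttPLLLL => ttttcLLLL   [P ::= c]
ttttcLLLL => ttttctLtLLL   [L ::= t L t]
ttttctLtLLL => ttttctotLLL   [L ::= o]
ttttctotLLL => ttttctottLtLL   [L ::= t L t]
ttttctottLtLL => ttttctotttLttLL   [L ::= t L t]
ttttctotttLttLL => ttttctotttottLL   [L ::= o]
ttttctotttottLL => ttttctotttotttLtL   [L ::= t L t]
ttttctotttotttLtL => ttttctotttotttotL   [L ::= o]
ttttctotttotttotL => ttttctotttotttottLt   [L ::= t L t]
ttttctotttotttottLt => ttttctotttotttottot   [L ::= o]

P => tPL => ttPLL => tttPLLL => ttttPLLLL => ttttcLLLL => ttttctLtLLL => ttttctotLLL => ttttctottLtLL => ttttctotttLttLL => ttttctotttottLL => ttttctotttotttLtL => ttttctotttotttotL => ttttctotttotttottLt => ttttctotttotttottot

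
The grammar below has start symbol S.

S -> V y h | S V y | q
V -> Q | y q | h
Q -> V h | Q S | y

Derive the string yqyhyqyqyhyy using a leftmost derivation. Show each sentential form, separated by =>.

S => SVy   [S -> S V y]
SVy => VyhVy   [S -> V y h]
VyhVy => yqyhVy   [V -> y q]
yqyhVy => yqyhQy   [V -> Q]
yqyhQy => yqyhQSy   [Q -> Q S]
yqyhQSy => yqyhySy   [Q -> y]
yqyhySy => yqyhySVyy   [S -> S V y]
yqyhySVyy => yqyhySVyVyy   [S -> S V y]
yqyhySVyVyy => yqyhyqVyVyy   [S -> q]
yqyhyqVyVyy => yqyhyqyqyVyy   [V -> y q]
yqyhyqyqyVyy => yqyhyqyqyhyy   [V -> h]

S => SVy => VyhVy => yqyhVy => yqyhQy => yqyhQSy => yqyhySy => yqyhySVyy => yqyhySVyVyy => yqyhyqVyVyy => yqyhyqyqyVyy => yqyhyqyqyhyy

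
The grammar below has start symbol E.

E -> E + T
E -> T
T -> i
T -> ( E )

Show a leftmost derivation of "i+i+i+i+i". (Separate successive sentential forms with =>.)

E => E+T => E+T+T => E+T+T+T => E+T+T+T+T => T+T+T+T+T => i+T+T+T+T => i+i+T+T+T => i+i+i+T+T => i+i+i+i+T => i+i+i+i+i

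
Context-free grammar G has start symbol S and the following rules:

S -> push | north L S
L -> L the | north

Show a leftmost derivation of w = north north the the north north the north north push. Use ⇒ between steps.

S ⇒ north L S   [S -> north L S]
north L S ⇒ north L the S   [L -> L the]
north L the S ⇒ north L the the S   [L -> L the]
north L the the S ⇒ north north the the S   [L -> north]
north north the the S ⇒ north north the the north L S   [S -> north L S]
north north the the north L S ⇒ north north the the north L the S   [L -> L the]
north north the the north L the S ⇒ north north the the north north the S   [L -> north]
north north the the north north the S ⇒ north north the the north north the north L S   [S -> north L S]
north north the the north north the north L S ⇒ north north the the north north the north north S   [L -> north]
north north the the north north the north north S ⇒ north north the the north north the north north push   [S -> push]

S ⇒ north L S ⇒ north L the S ⇒ north L the the S ⇒ north north the the S ⇒ north north the the north L S ⇒ north north the the north L the S ⇒ north north the the north north the S ⇒ north north the the north north the north L S ⇒ north north the the north north the north north S ⇒ north north the the north north the north north push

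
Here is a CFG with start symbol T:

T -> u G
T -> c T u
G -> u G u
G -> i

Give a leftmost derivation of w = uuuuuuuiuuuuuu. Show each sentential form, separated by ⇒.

T ⇒ uG ⇒ uuGu ⇒ uuuGuu ⇒ uuuuGuuu ⇒ uuuuuGuuuu ⇒ uuuuuuGuuuuu ⇒ uuuuuuuGuuuuuu ⇒ uuuuuuuiuuuuuu

T ⇒ uG   [T -> u G]
uG ⇒ uuGu   [G -> u G u]
uuGu ⇒ uuuGuu   [G -> u G u]
uuuGuu ⇒ uuuuGuuu   [G -> u G u]
uuuuGuuu ⇒ uuuuuGuuuu   [G -> u G u]
uuuuuGuuuu ⇒ uuuuuuGuuuuu   [G -> u G u]
uuuuuuGuuuuu ⇒ uuuuuuuGuuuuuu   [G -> u G u]
uuuuuuuGuuuuuu ⇒ uuuuuuuiuuuuuu   [G -> i]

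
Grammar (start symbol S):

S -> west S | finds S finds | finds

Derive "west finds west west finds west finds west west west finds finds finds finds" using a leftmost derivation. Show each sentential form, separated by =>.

S => west S => west finds S finds => west finds west S finds => west finds west west S finds => west finds west west finds S finds finds => west finds west west finds west S finds finds => west finds west west finds west finds S finds finds finds => west finds west west finds west finds west S finds finds finds => west finds west west finds west finds west west S finds finds finds => west finds west west finds west finds west west west S finds finds finds => west finds west west finds west finds west west west finds finds finds finds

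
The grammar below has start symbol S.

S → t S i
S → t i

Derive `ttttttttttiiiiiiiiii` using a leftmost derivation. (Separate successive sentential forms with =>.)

S => tSi => ttSii => tttSiii => ttttSiiii => tttttSiiiii => ttttttSiiiiii => tttttttSiiiiiii => ttttttttSiiiiiiii => tttttttttSiiiiiiiii => ttttttttttiiiiiiiiii

S => tSi   [S → t S i]
tSi => ttSii   [S → t S i]
ttSii => tttSiii   [S → t S i]
tttSiii => ttttSiiii   [S → t S i]
ttttSiiii => tttttSiiiii   [S → t S i]
tttttSiiiii => ttttttSiiiiii   [S → t S i]
ttttttSiiiiii => tttttttSiiiiiii   [S → t S i]
tttttttSiiiiiii => ttttttttSiiiiiiii   [S → t S i]
ttttttttSiiiiiiii => tttttttttSiiiiiiiii   [S → t S i]
tttttttttSiiiiiiiii => ttttttttttiiiiiiiiii   [S → t i]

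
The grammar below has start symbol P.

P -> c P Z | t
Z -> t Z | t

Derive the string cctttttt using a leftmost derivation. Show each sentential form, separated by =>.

P => cPZ => ccPZZ => cctZZ => ccttZZ => cctttZZ => ccttttZ => cctttttZ => cctttttt

P => cPZ   [P -> c P Z]
cPZ => ccPZZ   [P -> c P Z]
ccPZZ => cctZZ   [P -> t]
cctZZ => ccttZZ   [Z -> t Z]
ccttZZ => cctttZZ   [Z -> t Z]
cctttZZ => ccttttZ   [Z -> t]
ccttttZ => cctttttZ   [Z -> t Z]
cctttttZ => cctttttt   [Z -> t]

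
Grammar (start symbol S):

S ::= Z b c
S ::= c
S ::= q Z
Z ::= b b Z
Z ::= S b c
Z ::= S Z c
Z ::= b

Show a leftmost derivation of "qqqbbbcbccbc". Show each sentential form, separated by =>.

S => qZ => qSbc => qqZbc => qqSZcbc => qqqZZcbc => qqqbZcbc => qqqbbbZcbc => qqqbbbSbccbc => qqqbbbcbccbc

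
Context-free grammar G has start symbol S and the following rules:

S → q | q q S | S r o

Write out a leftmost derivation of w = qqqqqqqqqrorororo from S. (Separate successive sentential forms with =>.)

S => Sro => qqSro => qqqqSro => qqqqqqSro => qqqqqqqqSro => qqqqqqqqSroro => qqqqqqqqSrororo => qqqqqqqqSrorororo => qqqqqqqqqrorororo

S => Sro   [S → S r o]
Sro => qqSro   [S → q q S]
qqSro => qqqqSro   [S → q q S]
qqqqSro => qqqqqqSro   [S → q q S]
qqqqqqSro => qqqqqqqqSro   [S → q q S]
qqqqqqqqSro => qqqqqqqqSroro   [S → S r o]
qqqqqqqqSroro => qqqqqqqqSrororo   [S → S r o]
qqqqqqqqSrororo => qqqqqqqqSrorororo   [S → S r o]
qqqqqqqqSrorororo => qqqqqqqqqrorororo   [S → q]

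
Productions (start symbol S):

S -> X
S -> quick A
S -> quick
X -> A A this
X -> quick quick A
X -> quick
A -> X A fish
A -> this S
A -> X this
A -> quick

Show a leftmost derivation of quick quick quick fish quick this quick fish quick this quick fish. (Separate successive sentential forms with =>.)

S => quick A => quick X A fish => quick A A this A fish => quick X A fish A this A fish => quick A A this A fish A this A fish => quick X A fish A this A fish A this A fish => quick quick A fish A this A fish A this A fish => quick quick quick fish A this A fish A this A fish => quick quick quick fish quick this A fish A this A fish => quick quick quick fish quick this quick fish A this A fish => quick quick quick fish quick this quick fish quick this A fish => quick quick quick fish quick this quick fish quick this quick fish

S => quick A   [S -> quick A]
quick A => quick X A fish   [A -> X A fish]
quick X A fish => quick A A this A fish   [X -> A A this]
quick A A this A fish => quick X A fish A this A fish   [A -> X A fish]
quick X A fish A this A fish => quick A A this A fish A this A fish   [X -> A A this]
quick A A this A fish A this A fish => quick X A fish A this A fish A this A fish   [A -> X A fish]
quick X A fish A this A fish A this A fish => quick quick A fish A this A fish A this A fish   [X -> quick]
quick quick A fish A this A fish A this A fish => quick quick quick fish A this A fish A this A fish   [A -> quick]
quick quick quick fish A this A fish A this A fish => quick quick quick fish quick this A fish A this A fish   [A -> quick]
quick quick quick fish quick this A fish A this A fish => quick quick quick fish quick this quick fish A this A fish   [A -> quick]
quick quick quick fish quick this quick fish A this A fish => quick quick quick fish quick this quick fish quick this A fish   [A -> quick]
quick quick quick fish quick this quick fish quick this A fish => quick quick quick fish quick this quick fish quick this quick fish   [A -> quick]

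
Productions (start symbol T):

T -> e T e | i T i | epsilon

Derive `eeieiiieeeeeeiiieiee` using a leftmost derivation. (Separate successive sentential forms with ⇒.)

T ⇒ eTe ⇒ eeTee ⇒ eeiTiee ⇒ eeieTeiee ⇒ eeieiTieiee ⇒ eeieiiTiieiee ⇒ eeieiiiTiiieiee ⇒ eeieiiieTeiiieiee ⇒ eeieiiieeTeeiiieiee ⇒ eeieiiieeeTeeeiiieiee ⇒ eeieiiieeeeeeiiieiee

T ⇒ eTe   [T -> e T e]
eTe ⇒ eeTee   [T -> e T e]
eeTee ⇒ eeiTiee   [T -> i T i]
eeiTiee ⇒ eeieTeiee   [T -> e T e]
eeieTeiee ⇒ eeieiTieiee   [T -> i T i]
eeieiTieiee ⇒ eeieiiTiieiee   [T -> i T i]
eeieiiTiieiee ⇒ eeieiiiTiiieiee   [T -> i T i]
eeieiiiTiiieiee ⇒ eeieiiieTeiiieiee   [T -> e T e]
eeieiiieTeiiieiee ⇒ eeieiiieeTeeiiieiee   [T -> e T e]
eeieiiieeTeeiiieiee ⇒ eeieiiieeeTeeeiiieiee   [T -> e T e]
eeieiiieeeTeeeiiieiee ⇒ eeieiiieeeeeeiiieiee   [T -> epsilon]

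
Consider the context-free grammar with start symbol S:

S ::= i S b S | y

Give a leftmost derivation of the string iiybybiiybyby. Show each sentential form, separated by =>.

S=>iSbS=>iiSbSbS=>iiybSbS=>iiybybS=>iiybybiSbS=>iiybybiiSbSbS=>iiybybiiybSbS=>iiybybiiybybS=>iiybybiiybyby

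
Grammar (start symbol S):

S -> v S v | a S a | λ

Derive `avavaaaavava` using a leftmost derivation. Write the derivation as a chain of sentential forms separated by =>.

S => aSa   [S -> a S a]
aSa => avSva   [S -> v S v]
avSva => avaSava   [S -> a S a]
avaSava => avavSvava   [S -> v S v]
avavSvava => avavaSavava   [S -> a S a]
avavaSavava => avavaaSaavava   [S -> a S a]
avavaaSaavava => avavaaaavava   [S -> λ]

S => aSa => avSva => avaSava => avavSvava => avavaSavava => avavaaSaavava => avavaaaavava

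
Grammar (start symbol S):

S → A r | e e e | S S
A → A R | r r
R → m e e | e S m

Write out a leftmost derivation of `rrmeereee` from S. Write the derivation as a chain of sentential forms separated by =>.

S => SS   [S → S S]
SS => ArS   [S → A r]
ArS => ARrS   [A → A R]
ARrS => rrRrS   [A → r r]
rrRrS => rrmeerS   [R → m e e]
rrmeerS => rrmeereee   [S → e e e]

S=>SS=>ArS=>ARrS=>rrRrS=>rrmeerS=>rrmeereee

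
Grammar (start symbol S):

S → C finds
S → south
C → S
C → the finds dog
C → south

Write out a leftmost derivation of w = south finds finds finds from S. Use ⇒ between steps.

S ⇒ C finds ⇒ S finds ⇒ C finds finds ⇒ S finds finds ⇒ C finds finds finds ⇒ S finds finds finds ⇒ south finds finds finds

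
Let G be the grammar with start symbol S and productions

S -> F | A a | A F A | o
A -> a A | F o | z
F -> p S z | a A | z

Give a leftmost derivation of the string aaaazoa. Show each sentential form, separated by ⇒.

S ⇒ Aa   [S -> A a]
Aa ⇒ Foa   [A -> F o]
Foa ⇒ aAoa   [F -> a A]
aAoa ⇒ aaAoa   [A -> a A]
aaAoa ⇒ aaaAoa   [A -> a A]
aaaAoa ⇒ aaaaAoa   [A -> a A]
aaaaAoa ⇒ aaaazoa   [A -> z]

S ⇒ Aa ⇒ Foa ⇒ aAoa ⇒ aaAoa ⇒ aaaAoa ⇒ aaaaAoa ⇒ aaaazoa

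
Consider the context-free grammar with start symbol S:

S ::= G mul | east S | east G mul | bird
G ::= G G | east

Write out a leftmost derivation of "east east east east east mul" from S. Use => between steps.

S => G mul => G G mul => G G G mul => G G G G mul => G G G G G mul => east G G G G mul => east east G G G mul => east east east G G mul => east east east east G mul => east east east east east mul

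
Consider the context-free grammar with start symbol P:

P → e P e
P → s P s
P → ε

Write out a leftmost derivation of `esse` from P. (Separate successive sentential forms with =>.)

P => ePe => esPse => esse

P => ePe   [P → e P e]
ePe => esPse   [P → s P s]
esPse => esse   [P → ε]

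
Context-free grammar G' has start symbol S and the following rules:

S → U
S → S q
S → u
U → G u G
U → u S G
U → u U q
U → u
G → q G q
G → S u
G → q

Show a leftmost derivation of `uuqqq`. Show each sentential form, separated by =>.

S=>Sq=>Uq=>uSGq=>uSqGq=>uuqGq=>uuqqq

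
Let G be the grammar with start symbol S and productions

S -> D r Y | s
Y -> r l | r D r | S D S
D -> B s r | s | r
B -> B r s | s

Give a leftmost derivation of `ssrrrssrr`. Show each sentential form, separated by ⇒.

S ⇒ DrY ⇒ BsrrY ⇒ ssrrY ⇒ ssrrrDr ⇒ ssrrrBsrr ⇒ ssrrrssrr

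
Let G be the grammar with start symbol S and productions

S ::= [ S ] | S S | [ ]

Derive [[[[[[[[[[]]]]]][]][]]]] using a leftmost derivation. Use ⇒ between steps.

S ⇒ [S] ⇒ [[S]] ⇒ [[[S]]] ⇒ [[[SS]]] ⇒ [[[[S]S]]] ⇒ [[[[SS]S]]] ⇒ [[[[[S]S]S]]] ⇒ [[[[[[S]]S]S]]] ⇒ [[[[[[[S]]]S]S]]] ⇒ [[[[[[[[S]]]]S]S]]] ⇒ [[[[[[[[[S]]]]]S]S]]] ⇒ [[[[[[[[[[]]]]]]S]S]]] ⇒ [[[[[[[[[[]]]]]][]]S]]] ⇒ [[[[[[[[[[]]]]]][]][]]]]

S ⇒ [S]   [S ::= [ S ]]
[S] ⇒ [[S]]   [S ::= [ S ]]
[[S]] ⇒ [[[S]]]   [S ::= [ S ]]
[[[S]]] ⇒ [[[SS]]]   [S ::= S S]
[[[SS]]] ⇒ [[[[S]S]]]   [S ::= [ S ]]
[[[[S]S]]] ⇒ [[[[SS]S]]]   [S ::= S S]
[[[[SS]S]]] ⇒ [[[[[S]S]S]]]   [S ::= [ S ]]
[[[[[S]S]S]]] ⇒ [[[[[[S]]S]S]]]   [S ::= [ S ]]
[[[[[[S]]S]S]]] ⇒ [[[[[[[S]]]S]S]]]   [S ::= [ S ]]
[[[[[[[S]]]S]S]]] ⇒ [[[[[[[[S]]]]S]S]]]   [S ::= [ S ]]
[[[[[[[[S]]]]S]S]]] ⇒ [[[[[[[[[S]]]]]S]S]]]   [S ::= [ S ]]
[[[[[[[[[S]]]]]S]S]]] ⇒ [[[[[[[[[[]]]]]]S]S]]]   [S ::= [ ]]
[[[[[[[[[[]]]]]]S]S]]] ⇒ [[[[[[[[[[]]]]]][]]S]]]   [S ::= [ ]]
[[[[[[[[[[]]]]]][]]S]]] ⇒ [[[[[[[[[[]]]]]][]][]]]]   [S ::= [ ]]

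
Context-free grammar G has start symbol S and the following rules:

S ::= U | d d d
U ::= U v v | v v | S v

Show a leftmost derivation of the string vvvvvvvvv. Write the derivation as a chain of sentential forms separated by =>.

S => U => Sv => Uv => Uvvv => Uvvvvv => Uvvvvvvv => vvvvvvvvv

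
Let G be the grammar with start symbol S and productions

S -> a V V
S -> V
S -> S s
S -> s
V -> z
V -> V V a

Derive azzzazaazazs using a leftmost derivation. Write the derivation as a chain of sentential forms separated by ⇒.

S ⇒ Ss ⇒ aVVs ⇒ aVVaVs ⇒ aVVaVaVs ⇒ azVaVaVs ⇒ azVVaaVaVs ⇒ azVVaVaaVaVs ⇒ azzVaVaaVaVs ⇒ azzzaVaaVaVs ⇒ azzzazaaVaVs ⇒ azzzazaazaVs ⇒ azzzazaazazs

S ⇒ Ss   [S -> S s]
Ss ⇒ aVVs   [S -> a V V]
aVVs ⇒ aVVaVs   [V -> V V a]
aVVaVs ⇒ aVVaVaVs   [V -> V V a]
aVVaVaVs ⇒ azVaVaVs   [V -> z]
azVaVaVs ⇒ azVVaaVaVs   [V -> V V a]
azVVaaVaVs ⇒ azVVaVaaVaVs   [V -> V V a]
azVVaVaaVaVs ⇒ azzVaVaaVaVs   [V -> z]
azzVaVaaVaVs ⇒ azzzaVaaVaVs   [V -> z]
azzzaVaaVaVs ⇒ azzzazaaVaVs   [V -> z]
azzzazaaVaVs ⇒ azzzazaazaVs   [V -> z]
azzzazaazaVs ⇒ azzzazaazazs   [V -> z]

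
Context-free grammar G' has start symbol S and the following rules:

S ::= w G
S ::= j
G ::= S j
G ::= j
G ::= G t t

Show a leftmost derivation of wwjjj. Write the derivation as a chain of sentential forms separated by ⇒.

S⇒wG⇒wSj⇒wwGj⇒wwSjj⇒wwjjj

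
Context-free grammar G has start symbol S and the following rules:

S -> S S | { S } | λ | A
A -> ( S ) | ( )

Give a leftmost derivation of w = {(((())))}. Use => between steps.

S => {S} => {A} => {(S)} => {(A)} => {((S))} => {((A))} => {(((S)))} => {(((A)))} => {(((())))}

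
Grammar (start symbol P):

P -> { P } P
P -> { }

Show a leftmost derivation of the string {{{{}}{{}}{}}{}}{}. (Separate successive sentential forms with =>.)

P=>{P}P=>{{P}P}P=>{{{P}P}P}P=>{{{{}}P}P}P=>{{{{}}{P}P}P}P=>{{{{}}{{}}P}P}P=>{{{{}}{{}}{}}P}P=>{{{{}}{{}}{}}{}}P=>{{{{}}{{}}{}}{}}{}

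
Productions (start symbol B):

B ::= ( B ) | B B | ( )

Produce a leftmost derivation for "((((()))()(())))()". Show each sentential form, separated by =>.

B => BB => (B)B => ((B))B => ((BB))B => ((BBB))B => (((B)BB))B => ((((B))BB))B => ((((()))BB))B => ((((()))()B))B => ((((()))()(B)))B => ((((()))()(())))B => ((((()))()(())))()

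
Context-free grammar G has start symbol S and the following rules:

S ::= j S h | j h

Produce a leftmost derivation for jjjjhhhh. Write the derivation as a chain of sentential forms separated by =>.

S => jSh   [S ::= j S h]
jSh => jjShh   [S ::= j S h]
jjShh => jjjShhh   [S ::= j S h]
jjjShhh => jjjjhhhh   [S ::= j h]

S=>jSh=>jjShh=>jjjShhh=>jjjjhhhh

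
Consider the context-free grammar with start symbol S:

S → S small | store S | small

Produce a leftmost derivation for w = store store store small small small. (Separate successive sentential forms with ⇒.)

S ⇒ S small ⇒ store S small ⇒ store S small small ⇒ store store S small small ⇒ store store store S small small ⇒ store store store small small small

S ⇒ S small   [S → S small]
S small ⇒ store S small   [S → store S]
store S small ⇒ store S small small   [S → S small]
store S small small ⇒ store store S small small   [S → store S]
store store S small small ⇒ store store store S small small   [S → store S]
store store store S small small ⇒ store store store small small small   [S → small]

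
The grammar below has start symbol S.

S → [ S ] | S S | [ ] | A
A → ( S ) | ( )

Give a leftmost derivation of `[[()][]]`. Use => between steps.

S => [S]   [S → [ S ]]
[S] => [SS]   [S → S S]
[SS] => [[S]S]   [S → [ S ]]
[[S]S] => [[A]S]   [S → A]
[[A]S] => [[()]S]   [A → ( )]
[[()]S] => [[()][]]   [S → [ ]]

S=>[S]=>[SS]=>[[S]S]=>[[A]S]=>[[()]S]=>[[()][]]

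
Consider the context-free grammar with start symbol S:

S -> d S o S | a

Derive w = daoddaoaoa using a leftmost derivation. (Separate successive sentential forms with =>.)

S => dSoS   [S -> d S o S]
dSoS => daoS   [S -> a]
daoS => daodSoS   [S -> d S o S]
daodSoS => daoddSoSoS   [S -> d S o S]
daoddSoSoS => daoddaoSoS   [S -> a]
daoddaoSoS => daoddaoaoS   [S -> a]
daoddaoaoS => daoddaoaoa   [S -> a]

S => dSoS => daoS => daodSoS => daoddSoSoS => daoddaoSoS => daoddaoaoS => daoddaoaoa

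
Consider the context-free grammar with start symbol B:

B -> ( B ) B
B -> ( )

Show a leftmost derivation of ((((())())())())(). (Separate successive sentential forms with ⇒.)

B ⇒ (B)B ⇒ ((B)B)B ⇒ (((B)B)B)B ⇒ ((((B)B)B)B)B ⇒ ((((())B)B)B)B ⇒ ((((())())B)B)B ⇒ ((((())())())B)B ⇒ ((((())())())())B ⇒ ((((())())())())()

B ⇒ (B)B   [B -> ( B ) B]
(B)B ⇒ ((B)B)B   [B -> ( B ) B]
((B)B)B ⇒ (((B)B)B)B   [B -> ( B ) B]
(((B)B)B)B ⇒ ((((B)B)B)B)B   [B -> ( B ) B]
((((B)B)B)B)B ⇒ ((((())B)B)B)B   [B -> ( )]
((((())B)B)B)B ⇒ ((((())())B)B)B   [B -> ( )]
((((())())B)B)B ⇒ ((((())())())B)B   [B -> ( )]
((((())())())B)B ⇒ ((((())())())())B   [B -> ( )]
((((())())())())B ⇒ ((((())())())())()   [B -> ( )]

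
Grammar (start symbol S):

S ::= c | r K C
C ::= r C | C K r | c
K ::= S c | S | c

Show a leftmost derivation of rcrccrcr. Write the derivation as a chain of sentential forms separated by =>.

S => rKC   [S ::= r K C]
rKC => rSC   [K ::= S]
rSC => rcC   [S ::= c]
rcC => rcCKr   [C ::= C K r]
rcCKr => rcrCKr   [C ::= r C]
rcrCKr => rcrCKrKr   [C ::= C K r]
rcrCKrKr => rcrcKrKr   [C ::= c]
rcrcKrKr => rcrccrKr   [K ::= c]
rcrccrKr => rcrccrcr   [K ::= c]

S=>rKC=>rSC=>rcC=>rcCKr=>rcrCKr=>rcrCKrKr=>rcrcKrKr=>rcrccrKr=>rcrccrcr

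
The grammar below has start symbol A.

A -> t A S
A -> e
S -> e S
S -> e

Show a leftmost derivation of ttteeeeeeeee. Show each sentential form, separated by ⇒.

A ⇒ tAS   [A -> t A S]
tAS ⇒ ttASS   [A -> t A S]
ttASS ⇒ tttASSS   [A -> t A S]
tttASSS ⇒ ttteSSS   [A -> e]
ttteSSS ⇒ ttteeSSS   [S -> e S]
ttteeSSS ⇒ ttteeeSS   [S -> e]
ttteeeSS ⇒ ttteeeeSS   [S -> e S]
ttteeeeSS ⇒ ttteeeeeSS   [S -> e S]
ttteeeeeSS ⇒ ttteeeeeeSS   [S -> e S]
ttteeeeeeSS ⇒ ttteeeeeeeS   [S -> e]
ttteeeeeeeS ⇒ ttteeeeeeeeS   [S -> e S]
ttteeeeeeeeS ⇒ ttteeeeeeeee   [S -> e]

A ⇒ tAS ⇒ ttASS ⇒ tttASSS ⇒ ttteSSS ⇒ ttteeSSS ⇒ ttteeeSS ⇒ ttteeeeSS ⇒ ttteeeeeSS ⇒ ttteeeeeeSS ⇒ ttteeeeeeeS ⇒ ttteeeeeeeeS ⇒ ttteeeeeeeee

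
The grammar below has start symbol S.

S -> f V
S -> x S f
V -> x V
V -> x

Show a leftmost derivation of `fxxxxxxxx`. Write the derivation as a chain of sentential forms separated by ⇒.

S⇒fV⇒fxV⇒fxxV⇒fxxxV⇒fxxxxV⇒fxxxxxV⇒fxxxxxxV⇒fxxxxxxxV⇒fxxxxxxxx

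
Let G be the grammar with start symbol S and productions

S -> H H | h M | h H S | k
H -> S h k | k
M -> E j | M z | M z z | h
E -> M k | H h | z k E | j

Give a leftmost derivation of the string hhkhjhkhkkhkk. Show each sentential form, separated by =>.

S=>HH=>ShkH=>hHShkH=>hShkShkH=>hhMhkShkH=>hhEjhkShkH=>hhHhjhkShkH=>hhkhjhkShkH=>hhkhjhkhHShkH=>hhkhjhkhkShkH=>hhkhjhkhkkhkH=>hhkhjhkhkkhkk

S => HH   [S -> H H]
HH => ShkH   [H -> S h k]
ShkH => hHShkH   [S -> h H S]
hHShkH => hShkShkH   [H -> S h k]
hShkShkH => hhMhkShkH   [S -> h M]
hhMhkShkH => hhEjhkShkH   [M -> E j]
hhEjhkShkH => hhHhjhkShkH   [E -> H h]
hhHhjhkShkH => hhkhjhkShkH   [H -> k]
hhkhjhkShkH => hhkhjhkhHShkH   [S -> h H S]
hhkhjhkhHShkH => hhkhjhkhkShkH   [H -> k]
hhkhjhkhkShkH => hhkhjhkhkkhkH   [S -> k]
hhkhjhkhkkhkH => hhkhjhkhkkhkk   [H -> k]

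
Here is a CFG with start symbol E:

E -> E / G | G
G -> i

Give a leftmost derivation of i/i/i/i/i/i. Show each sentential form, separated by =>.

E => E/G   [E -> E / G]
E/G => E/G/G   [E -> E / G]
E/G/G => E/G/G/G   [E -> E / G]
E/G/G/G => E/G/G/G/G   [E -> E / G]
E/G/G/G/G => E/G/G/G/G/G   [E -> E / G]
E/G/G/G/G/G => G/G/G/G/G/G   [E -> G]
G/G/G/G/G/G => i/G/G/G/G/G   [G -> i]
i/G/G/G/G/G => i/i/G/G/G/G   [G -> i]
i/i/G/G/G/G => i/i/i/G/G/G   [G -> i]
i/i/i/G/G/G => i/i/i/i/G/G   [G -> i]
i/i/i/i/G/G => i/i/i/i/i/G   [G -> i]
i/i/i/i/i/G => i/i/i/i/i/i   [G -> i]

E => E/G => E/G/G => E/G/G/G => E/G/G/G/G => E/G/G/G/G/G => G/G/G/G/G/G => i/G/G/G/G/G => i/i/G/G/G/G => i/i/i/G/G/G => i/i/i/i/G/G => i/i/i/i/i/G => i/i/i/i/i/i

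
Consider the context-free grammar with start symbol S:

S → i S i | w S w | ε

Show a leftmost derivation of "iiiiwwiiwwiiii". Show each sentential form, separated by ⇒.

S⇒iSi⇒iiSii⇒iiiSiii⇒iiiiSiiii⇒iiiiwSwiiii⇒iiiiwwSwwiiii⇒iiiiwwiSiwwiiii⇒iiiiwwiiwwiiii

S ⇒ iSi   [S → i S i]
iSi ⇒ iiSii   [S → i S i]
iiSii ⇒ iiiSiii   [S → i S i]
iiiSiii ⇒ iiiiSiiii   [S → i S i]
iiiiSiiii ⇒ iiiiwSwiiii   [S → w S w]
iiiiwSwiiii ⇒ iiiiwwSwwiiii   [S → w S w]
iiiiwwSwwiiii ⇒ iiiiwwiSiwwiiii   [S → i S i]
iiiiwwiSiwwiiii ⇒ iiiiwwiiwwiiii   [S → ε]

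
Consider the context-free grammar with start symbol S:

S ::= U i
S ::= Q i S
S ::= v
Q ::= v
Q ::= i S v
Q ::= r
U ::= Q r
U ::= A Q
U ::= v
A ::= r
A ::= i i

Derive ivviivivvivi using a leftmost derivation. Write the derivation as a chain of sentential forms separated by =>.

S=>QiS=>iSviS=>ivviS=>ivviQiS=>ivviiSviS=>ivviiQiSviS=>ivviiviSviS=>ivviivivviS=>ivviivivviUi=>ivviivivvivi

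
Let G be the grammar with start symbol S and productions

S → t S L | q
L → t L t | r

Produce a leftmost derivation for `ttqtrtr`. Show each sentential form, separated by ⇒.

S ⇒ tSL ⇒ ttSLL ⇒ ttqLL ⇒ ttqtLtL ⇒ ttqtrtL ⇒ ttqtrtr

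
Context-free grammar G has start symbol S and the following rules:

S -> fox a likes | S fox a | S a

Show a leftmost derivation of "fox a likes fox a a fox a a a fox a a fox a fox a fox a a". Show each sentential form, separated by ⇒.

S ⇒ S a   [S -> S a]
S a ⇒ S fox a a   [S -> S fox a]
S fox a a ⇒ S fox a fox a a   [S -> S fox a]
S fox a fox a a ⇒ S fox a fox a fox a a   [S -> S fox a]
S fox a fox a fox a a ⇒ S a fox a fox a fox a a   [S -> S a]
S a fox a fox a fox a a ⇒ S fox a a fox a fox a fox a a   [S -> S fox a]
S fox a a fox a fox a fox a a ⇒ S a fox a a fox a fox a fox a a   [S -> S a]
S a fox a a fox a fox a fox a a ⇒ S a a fox a a fox a fox a fox a a   [S -> S a]
S a a fox a a fox a fox a fox a a ⇒ S fox a a a fox a a fox a fox a fox a a   [S -> S fox a]
S fox a a a fox a a fox a fox a fox a a ⇒ S a fox a a a fox a a fox a fox a fox a a   [S -> S a]
S a fox a a a fox a a fox a fox a fox a a ⇒ S fox a a fox a a a fox a a fox a fox a fox a a   [S -> S fox a]
S fox a a fox a a a fox a a fox a fox a fox a a ⇒ fox a likes fox a a fox a a a fox a a fox a fox a fox a a   [S -> fox a likes]

S ⇒ S a ⇒ S fox a a ⇒ S fox a fox a a ⇒ S fox a fox a fox a a ⇒ S a fox a fox a fox a a ⇒ S fox a a fox a fox a fox a a ⇒ S a fox a a fox a fox a fox a a ⇒ S a a fox a a fox a fox a fox a a ⇒ S fox a a a fox a a fox a fox a fox a a ⇒ S a fox a a a fox a a fox a fox a fox a a ⇒ S fox a a fox a a a fox a a fox a fox a fox a a ⇒ fox a likes fox a a fox a a a fox a a fox a fox a fox a a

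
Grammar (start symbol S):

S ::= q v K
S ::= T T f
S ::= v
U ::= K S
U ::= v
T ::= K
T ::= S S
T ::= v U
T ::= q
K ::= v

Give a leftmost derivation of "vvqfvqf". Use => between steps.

S => TTf   [S ::= T T f]
TTf => SSTf   [T ::= S S]
SSTf => TTfSTf   [S ::= T T f]
TTfSTf => SSTfSTf   [T ::= S S]
SSTfSTf => vSTfSTf   [S ::= v]
vSTfSTf => vvTfSTf   [S ::= v]
vvTfSTf => vvqfSTf   [T ::= q]
vvqfSTf => vvqfvTf   [S ::= v]
vvqfvTf => vvqfvqf   [T ::= q]

S=>TTf=>SSTf=>TTfSTf=>SSTfSTf=>vSTfSTf=>vvTfSTf=>vvqfSTf=>vvqfvTf=>vvqfvqf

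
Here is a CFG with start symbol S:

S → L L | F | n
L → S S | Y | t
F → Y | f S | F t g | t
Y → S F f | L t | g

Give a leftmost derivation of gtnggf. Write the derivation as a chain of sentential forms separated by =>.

S=>LL=>SSL=>LLSL=>YLSL=>gLSL=>gtSL=>gtnL=>gtnY=>gtnSFf=>gtnFFf=>gtnYFf=>gtngFf=>gtngYf=>gtnggf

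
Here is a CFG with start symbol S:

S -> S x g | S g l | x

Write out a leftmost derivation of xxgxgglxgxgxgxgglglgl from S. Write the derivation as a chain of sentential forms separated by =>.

S => Sgl => Sglgl => Sglglgl => Sxgglglgl => Sxgxgglglgl => Sxgxgxgglglgl => Sxgxgxgxgglglgl => Sglxgxgxgxgglglgl => Sxgglxgxgxgxgglglgl => Sxgxgglxgxgxgxgglglgl => xxgxgglxgxgxgxgglglgl

S => Sgl   [S -> S g l]
Sgl => Sglgl   [S -> S g l]
Sglgl => Sglglgl   [S -> S g l]
Sglglgl => Sxgglglgl   [S -> S x g]
Sxgglglgl => Sxgxgglglgl   [S -> S x g]
Sxgxgglglgl => Sxgxgxgglglgl   [S -> S x g]
Sxgxgxgglglgl => Sxgxgxgxgglglgl   [S -> S x g]
Sxgxgxgxgglglgl => Sglxgxgxgxgglglgl   [S -> S g l]
Sglxgxgxgxgglglgl => Sxgglxgxgxgxgglglgl   [S -> S x g]
Sxgglxgxgxgxgglglgl => Sxgxgglxgxgxgxgglglgl   [S -> S x g]
Sxgxgglxgxgxgxgglglgl => xxgxgglxgxgxgxgglglgl   [S -> x]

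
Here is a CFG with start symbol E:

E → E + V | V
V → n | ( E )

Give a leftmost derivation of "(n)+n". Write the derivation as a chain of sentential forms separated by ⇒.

E ⇒ E+V   [E → E + V]
E+V ⇒ V+V   [E → V]
V+V ⇒ (E)+V   [V → ( E )]
(E)+V ⇒ (V)+V   [E → V]
(V)+V ⇒ (n)+V   [V → n]
(n)+V ⇒ (n)+n   [V → n]

E ⇒ E+V ⇒ V+V ⇒ (E)+V ⇒ (V)+V ⇒ (n)+V ⇒ (n)+n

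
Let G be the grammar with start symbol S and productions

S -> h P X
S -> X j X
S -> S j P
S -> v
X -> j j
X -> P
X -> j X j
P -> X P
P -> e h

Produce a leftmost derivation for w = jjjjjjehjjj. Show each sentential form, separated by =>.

S => XjX => jjjX => jjjjXj => jjjjjXjj => jjjjjjXjjj => jjjjjjPjjj => jjjjjjehjjj

S => XjX   [S -> X j X]
XjX => jjjX   [X -> j j]
jjjX => jjjjXj   [X -> j X j]
jjjjXj => jjjjjXjj   [X -> j X j]
jjjjjXjj => jjjjjjXjjj   [X -> j X j]
jjjjjjXjjj => jjjjjjPjjj   [X -> P]
jjjjjjPjjj => jjjjjjehjjj   [P -> e h]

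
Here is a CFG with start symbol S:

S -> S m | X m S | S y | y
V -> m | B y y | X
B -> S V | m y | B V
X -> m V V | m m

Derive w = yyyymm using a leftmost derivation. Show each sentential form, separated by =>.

S => Sm => Smm => Symm => Syymm => Syyymm => yyyymm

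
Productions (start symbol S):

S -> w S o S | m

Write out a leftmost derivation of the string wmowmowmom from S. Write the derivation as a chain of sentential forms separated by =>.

S => wSoS => wmoS => wmowSoS => wmowmoS => wmowmowSoS => wmowmowmoS => wmowmowmom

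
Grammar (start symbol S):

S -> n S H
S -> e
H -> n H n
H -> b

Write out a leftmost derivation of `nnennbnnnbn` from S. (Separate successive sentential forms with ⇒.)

S⇒nSH⇒nnSHH⇒nneHH⇒nnenHnH⇒nnennHnnH⇒nnennbnnH⇒nnennbnnnHn⇒nnennbnnnbn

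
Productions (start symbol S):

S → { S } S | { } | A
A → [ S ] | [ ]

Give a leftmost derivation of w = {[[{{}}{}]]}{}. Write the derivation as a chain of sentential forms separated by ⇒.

S ⇒ {S}S   [S → { S } S]
{S}S ⇒ {A}S   [S → A]
{A}S ⇒ {[S]}S   [A → [ S ]]
{[S]}S ⇒ {[A]}S   [S → A]
{[A]}S ⇒ {[[S]]}S   [A → [ S ]]
{[[S]]}S ⇒ {[[{S}S]]}S   [S → { S } S]
{[[{S}S]]}S ⇒ {[[{{}}S]]}S   [S → { }]
{[[{{}}S]]}S ⇒ {[[{{}}{}]]}S   [S → { }]
{[[{{}}{}]]}S ⇒ {[[{{}}{}]]}{}   [S → { }]

S ⇒ {S}S ⇒ {A}S ⇒ {[S]}S ⇒ {[A]}S ⇒ {[[S]]}S ⇒ {[[{S}S]]}S ⇒ {[[{{}}S]]}S ⇒ {[[{{}}{}]]}S ⇒ {[[{{}}{}]]}{}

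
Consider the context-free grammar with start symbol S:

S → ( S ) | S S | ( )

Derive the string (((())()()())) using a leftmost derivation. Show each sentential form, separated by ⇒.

S ⇒ (S) ⇒ ((S)) ⇒ ((SS)) ⇒ ((SSS)) ⇒ ((SSSS)) ⇒ (((S)SSS)) ⇒ (((())SSS)) ⇒ (((())()SS)) ⇒ (((())()()S)) ⇒ (((())()()()))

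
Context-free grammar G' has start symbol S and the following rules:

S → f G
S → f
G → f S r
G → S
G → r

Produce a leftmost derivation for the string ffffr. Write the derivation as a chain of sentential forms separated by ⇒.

S ⇒ fG   [S → f G]
fG ⇒ fS   [G → S]
fS ⇒ ffG   [S → f G]
ffG ⇒ ffS   [G → S]
ffS ⇒ fffG   [S → f G]
fffG ⇒ fffS   [G → S]
fffS ⇒ ffffG   [S → f G]
ffffG ⇒ ffffr   [G → r]

S ⇒ fG ⇒ fS ⇒ ffG ⇒ ffS ⇒ fffG ⇒ fffS ⇒ ffffG ⇒ ffffr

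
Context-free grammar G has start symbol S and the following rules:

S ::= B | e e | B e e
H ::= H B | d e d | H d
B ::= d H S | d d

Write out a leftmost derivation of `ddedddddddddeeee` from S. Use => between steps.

S=>Bee=>dHSee=>dHBSee=>dHdBSee=>dHddBSee=>dHdddBSee=>dHBdddBSee=>dHdBdddBSee=>ddeddBdddBSee=>ddedddddddBSee=>ddedddddddddSee=>ddedddddddddeeee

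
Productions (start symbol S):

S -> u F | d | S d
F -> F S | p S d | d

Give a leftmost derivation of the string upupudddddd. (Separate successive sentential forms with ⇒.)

S ⇒ uF   [S -> u F]
uF ⇒ uFS   [F -> F S]
uFS ⇒ upSdS   [F -> p S d]
upSdS ⇒ upSddS   [S -> S d]
upSddS ⇒ upuFddS   [S -> u F]
upuFddS ⇒ upupSdddS   [F -> p S d]
upupSdddS ⇒ upupSddddS   [S -> S d]
upupSddddS ⇒ upupuFddddS   [S -> u F]
upupuFddddS ⇒ upupudddddS   [F -> d]
upupudddddS ⇒ upupudddddd   [S -> d]

S ⇒ uF ⇒ uFS ⇒ upSdS ⇒ upSddS ⇒ upuFddS ⇒ upupSdddS ⇒ upupSddddS ⇒ upupuFddddS ⇒ upupudddddS ⇒ upupudddddd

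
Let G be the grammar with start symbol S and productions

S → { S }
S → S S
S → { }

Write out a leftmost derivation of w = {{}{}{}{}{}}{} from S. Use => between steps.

S => SS => {S}S => {SS}S => {SSS}S => {SSSS}S => {{}SSS}S => {{}SSSS}S => {{}{}SSS}S => {{}{}{}SS}S => {{}{}{}{}S}S => {{}{}{}{}{}}S => {{}{}{}{}{}}{}

S => SS   [S → S S]
SS => {S}S   [S → { S }]
{S}S => {SS}S   [S → S S]
{SS}S => {SSS}S   [S → S S]
{SSS}S => {SSSS}S   [S → S S]
{SSSS}S => {{}SSS}S   [S → { }]
{{}SSS}S => {{}SSSS}S   [S → S S]
{{}SSSS}S => {{}{}SSS}S   [S → { }]
{{}{}SSS}S => {{}{}{}SS}S   [S → { }]
{{}{}{}SS}S => {{}{}{}{}S}S   [S → { }]
{{}{}{}{}S}S => {{}{}{}{}{}}S   [S → { }]
{{}{}{}{}{}}S => {{}{}{}{}{}}{}   [S → { }]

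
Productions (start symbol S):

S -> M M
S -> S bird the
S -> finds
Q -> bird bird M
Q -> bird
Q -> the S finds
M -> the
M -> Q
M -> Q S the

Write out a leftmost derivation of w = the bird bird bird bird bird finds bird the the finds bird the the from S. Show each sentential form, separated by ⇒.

S ⇒ M M ⇒ the M ⇒ the Q ⇒ the bird bird M ⇒ the bird bird Q S the ⇒ the bird bird bird bird M S the ⇒ the bird bird bird bird Q S the S the ⇒ the bird bird bird bird bird S the S the ⇒ the bird bird bird bird bird S bird the the S the ⇒ the bird bird bird bird bird finds bird the the S the ⇒ the bird bird bird bird bird finds bird the the S bird the the ⇒ the bird bird bird bird bird finds bird the the finds bird the the

S ⇒ M M   [S -> M M]
M M ⇒ the M   [M -> the]
the M ⇒ the Q   [M -> Q]
the Q ⇒ the bird bird M   [Q -> bird bird M]
the bird bird M ⇒ the bird bird Q S the   [M -> Q S the]
the bird bird Q S the ⇒ the bird bird bird bird M S the   [Q -> bird bird M]
the bird bird bird bird M S the ⇒ the bird bird bird bird Q S the S the   [M -> Q S the]
the bird bird bird bird Q S the S the ⇒ the bird bird bird bird bird S the S the   [Q -> bird]
the bird bird bird bird bird S the S the ⇒ the bird bird bird bird bird S bird the the S the   [S -> S bird the]
the bird bird bird bird bird S bird the the S the ⇒ the bird bird bird bird bird finds bird the the S the   [S -> finds]
the bird bird bird bird bird finds bird the the S the ⇒ the bird bird bird bird bird finds bird the the S bird the the   [S -> S bird the]
the bird bird bird bird bird finds bird the the S bird the the ⇒ the bird bird bird bird bird finds bird the the finds bird the the   [S -> finds]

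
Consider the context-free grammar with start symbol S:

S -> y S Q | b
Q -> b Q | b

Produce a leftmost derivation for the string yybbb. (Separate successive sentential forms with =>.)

S=>ySQ=>yySQQ=>yybQQ=>yybbQ=>yybbb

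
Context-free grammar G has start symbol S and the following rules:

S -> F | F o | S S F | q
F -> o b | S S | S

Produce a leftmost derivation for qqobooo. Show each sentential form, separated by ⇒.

S ⇒ Fo   [S -> F o]
Fo ⇒ So   [F -> S]
So ⇒ Foo   [S -> F o]
Foo ⇒ SSoo   [F -> S S]
SSoo ⇒ FSoo   [S -> F]
FSoo ⇒ SSSoo   [F -> S S]
SSSoo ⇒ qSSoo   [S -> q]
qSSoo ⇒ qqSoo   [S -> q]
qqSoo ⇒ qqFooo   [S -> F o]
qqFooo ⇒ qqobooo   [F -> o b]

S ⇒ Fo ⇒ So ⇒ Foo ⇒ SSoo ⇒ FSoo ⇒ SSSoo ⇒ qSSoo ⇒ qqSoo ⇒ qqFooo ⇒ qqobooo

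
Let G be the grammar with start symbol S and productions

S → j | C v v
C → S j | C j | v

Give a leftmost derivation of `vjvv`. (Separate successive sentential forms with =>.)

S => Cvv   [S → C v v]
Cvv => Cjvv   [C → C j]
Cjvv => vjvv   [C → v]

S=>Cvv=>Cjvv=>vjvv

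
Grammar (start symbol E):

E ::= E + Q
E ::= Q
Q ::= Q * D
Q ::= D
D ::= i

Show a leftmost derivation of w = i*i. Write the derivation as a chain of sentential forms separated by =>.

E => Q   [E ::= Q]
Q => Q*D   [Q ::= Q * D]
Q*D => D*D   [Q ::= D]
D*D => i*D   [D ::= i]
i*D => i*i   [D ::= i]

E=>Q=>Q*D=>D*D=>i*D=>i*i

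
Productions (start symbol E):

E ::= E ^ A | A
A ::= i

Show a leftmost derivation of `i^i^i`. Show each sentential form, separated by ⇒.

E ⇒ E^A ⇒ E^A^A ⇒ A^A^A ⇒ i^A^A ⇒ i^i^A ⇒ i^i^i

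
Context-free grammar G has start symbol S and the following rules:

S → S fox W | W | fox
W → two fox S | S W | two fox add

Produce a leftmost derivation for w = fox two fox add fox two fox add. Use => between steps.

S => S fox W => W fox W => S W fox W => fox W fox W => fox two fox add fox W => fox two fox add fox two fox add

S => S fox W   [S → S fox W]
S fox W => W fox W   [S → W]
W fox W => S W fox W   [W → S W]
S W fox W => fox W fox W   [S → fox]
fox W fox W => fox two fox add fox W   [W → two fox add]
fox two fox add fox W => fox two fox add fox two fox add   [W → two fox add]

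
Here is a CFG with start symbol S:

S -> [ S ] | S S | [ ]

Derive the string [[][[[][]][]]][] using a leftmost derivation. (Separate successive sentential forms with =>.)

S => SS => [S]S => [SS]S => [[]S]S => [[][S]]S => [[][SS]]S => [[][[S]S]]S => [[][[SS]S]]S => [[][[[]S]S]]S => [[][[[][]]S]]S => [[][[[][]][]]]S => [[][[[][]][]]][]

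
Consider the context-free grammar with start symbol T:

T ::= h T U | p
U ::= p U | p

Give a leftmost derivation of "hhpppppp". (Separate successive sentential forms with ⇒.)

T ⇒ hTU   [T ::= h T U]
hTU ⇒ hhTUU   [T ::= h T U]
hhTUU ⇒ hhpUU   [T ::= p]
hhpUU ⇒ hhppUU   [U ::= p U]
hhppUU ⇒ hhpppUU   [U ::= p U]
hhpppUU ⇒ hhppppUU   [U ::= p U]
hhppppUU ⇒ hhpppppU   [U ::= p]
hhpppppU ⇒ hhpppppp   [U ::= p]

T⇒hTU⇒hhTUU⇒hhpUU⇒hhppUU⇒hhpppUU⇒hhppppUU⇒hhpppppU⇒hhpppppp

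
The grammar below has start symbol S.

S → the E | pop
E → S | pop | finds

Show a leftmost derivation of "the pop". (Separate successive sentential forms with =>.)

S => the E => the S => the pop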